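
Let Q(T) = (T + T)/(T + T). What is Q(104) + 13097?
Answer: 13098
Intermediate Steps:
Q(T) = 1 (Q(T) = (2*T)/((2*T)) = (2*T)*(1/(2*T)) = 1)
Q(104) + 13097 = 1 + 13097 = 13098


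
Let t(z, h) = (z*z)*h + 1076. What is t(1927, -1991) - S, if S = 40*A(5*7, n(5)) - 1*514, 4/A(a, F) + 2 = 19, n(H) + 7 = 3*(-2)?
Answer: -125685019793/17 ≈ -7.3932e+9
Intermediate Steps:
n(H) = -13 (n(H) = -7 + 3*(-2) = -7 - 6 = -13)
A(a, F) = 4/17 (A(a, F) = 4/(-2 + 19) = 4/17)
t(z, h) = 1076 + h*z**2 (t(z, h) = z**2*h + 1076 = h*z**2 + 1076 = 1076 + h*z**2)
S = -8578/17 (S = 40*(4/17) - 1*514 = 160/17 - 514 = -8578/17 ≈ -504.59)
t(1927, -1991) - S = (1076 - 1991*1927**2) - 1*(-8578/17) = (1076 - 1991*3713329) + 8578/17 = (1076 - 7393238039) + 8578/17 = -7393236963 + 8578/17 = -125685019793/17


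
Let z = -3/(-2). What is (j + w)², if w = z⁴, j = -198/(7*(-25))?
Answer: 300779649/7840000 ≈ 38.365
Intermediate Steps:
z = 3/2 (z = -3*(-½) = 3/2 ≈ 1.5000)
j = 198/175 (j = -198/(-175) = -198*(-1/175) = 198/175 ≈ 1.1314)
w = 81/16 (w = (3/2)⁴ = 81/16 ≈ 5.0625)
(j + w)² = (198/175 + 81/16)² = (17343/2800)² = 300779649/7840000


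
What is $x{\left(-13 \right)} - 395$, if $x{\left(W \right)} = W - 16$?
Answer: $-424$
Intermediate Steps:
$x{\left(W \right)} = -16 + W$
$x{\left(-13 \right)} - 395 = \left(-16 - 13\right) - 395 = -29 - 395 = -424$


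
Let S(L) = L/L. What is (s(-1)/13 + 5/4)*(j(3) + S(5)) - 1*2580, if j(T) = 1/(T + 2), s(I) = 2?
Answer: -335181/130 ≈ -2578.3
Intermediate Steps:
S(L) = 1
j(T) = 1/(2 + T)
(s(-1)/13 + 5/4)*(j(3) + S(5)) - 1*2580 = (2/13 + 5/4)*(1/(2 + 3) + 1) - 1*2580 = (2*(1/13) + 5*(¼))*(1/5 + 1) - 2580 = (2/13 + 5/4)*(⅕ + 1) - 2580 = (73/52)*(6/5) - 2580 = 219/130 - 2580 = -335181/130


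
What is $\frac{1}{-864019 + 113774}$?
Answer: $- \frac{1}{750245} \approx -1.3329 \cdot 10^{-6}$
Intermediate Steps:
$\frac{1}{-864019 + 113774} = \frac{1}{-750245} = - \frac{1}{750245}$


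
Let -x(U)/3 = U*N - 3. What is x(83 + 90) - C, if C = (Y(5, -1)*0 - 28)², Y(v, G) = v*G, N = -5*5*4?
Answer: 51125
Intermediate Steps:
N = -100 (N = -25*4 = -100)
Y(v, G) = G*v
x(U) = 9 + 300*U (x(U) = -3*(U*(-100) - 3) = -3*(-100*U - 3) = -3*(-3 - 100*U) = 9 + 300*U)
C = 784 (C = (-1*5*0 - 28)² = (-5*0 - 28)² = (0 - 28)² = (-28)² = 784)
x(83 + 90) - C = (9 + 300*(83 + 90)) - 1*784 = (9 + 300*173) - 784 = (9 + 51900) - 784 = 51909 - 784 = 51125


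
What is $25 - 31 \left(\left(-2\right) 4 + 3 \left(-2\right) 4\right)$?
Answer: $1017$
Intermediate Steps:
$25 - 31 \left(\left(-2\right) 4 + 3 \left(-2\right) 4\right) = 25 - 31 \left(-8 - 24\right) = 25 - -992 = 25 + 992 = 1017$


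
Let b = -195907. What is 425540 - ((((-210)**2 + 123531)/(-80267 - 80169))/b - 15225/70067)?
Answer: 937143104109010808783/2202243327515284 ≈ 4.2554e+5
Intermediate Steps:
425540 - ((((-210)**2 + 123531)/(-80267 - 80169))/b - 15225/70067) = 425540 - ((((-210)**2 + 123531)/(-80267 - 80169))/(-195907) - 15225/70067) = 425540 - (((44100 + 123531)/(-160436))*(-1/195907) - 15225*1/70067) = 425540 - ((167631*(-1/160436))*(-1/195907) - 15225/70067) = 425540 - (-167631/160436*(-1/195907) - 15225/70067) = 425540 - (167631/31430535452 - 15225/70067) = 425540 - 1*(-478518156855423/2202243327515284) = 425540 + 478518156855423/2202243327515284 = 937143104109010808783/2202243327515284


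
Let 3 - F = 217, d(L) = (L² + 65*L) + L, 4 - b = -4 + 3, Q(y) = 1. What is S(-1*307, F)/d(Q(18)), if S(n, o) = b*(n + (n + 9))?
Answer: -3025/67 ≈ -45.149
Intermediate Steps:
b = 5 (b = 4 - (-4 + 3) = 4 - 1*(-1) = 4 + 1 = 5)
d(L) = L² + 66*L
F = -214 (F = 3 - 1*217 = 3 - 217 = -214)
S(n, o) = 45 + 10*n (S(n, o) = 5*(n + (n + 9)) = 5*(n + (9 + n)) = 5*(9 + 2*n) = 45 + 10*n)
S(-1*307, F)/d(Q(18)) = (45 + 10*(-1*307))/((1*(66 + 1))) = (45 + 10*(-307))/((1*67)) = (45 - 3070)/67 = -3025*1/67 = -3025/67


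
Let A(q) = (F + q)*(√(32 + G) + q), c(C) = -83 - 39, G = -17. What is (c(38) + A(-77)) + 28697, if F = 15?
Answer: 33349 - 62*√15 ≈ 33109.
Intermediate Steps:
c(C) = -122
A(q) = (15 + q)*(q + √15) (A(q) = (15 + q)*(√(32 - 17) + q) = (15 + q)*(√15 + q) = (15 + q)*(q + √15))
(c(38) + A(-77)) + 28697 = (-122 + ((-77)² + 15*(-77) + 15*√15 - 77*√15)) + 28697 = (-122 + (5929 - 1155 + 15*√15 - 77*√15)) + 28697 = (-122 + (4774 - 62*√15)) + 28697 = (4652 - 62*√15) + 28697 = 33349 - 62*√15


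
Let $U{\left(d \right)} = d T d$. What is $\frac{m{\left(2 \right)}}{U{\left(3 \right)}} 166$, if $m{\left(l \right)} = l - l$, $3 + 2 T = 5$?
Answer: $0$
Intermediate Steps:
$T = 1$ ($T = - \frac{3}{2} + \frac{1}{2} \cdot 5 = - \frac{3}{2} + \frac{5}{2} = 1$)
$U{\left(d \right)} = d^{2}$ ($U{\left(d \right)} = d 1 d = d d = d^{2}$)
$m{\left(l \right)} = 0$
$\frac{m{\left(2 \right)}}{U{\left(3 \right)}} 166 = \frac{0}{3^{2}} \cdot 166 = \frac{0}{9} \cdot 166 = 0 \cdot \frac{1}{9} \cdot 166 = 0 \cdot 166 = 0$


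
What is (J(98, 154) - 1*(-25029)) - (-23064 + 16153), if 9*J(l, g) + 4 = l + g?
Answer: 287708/9 ≈ 31968.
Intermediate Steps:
J(l, g) = -4/9 + g/9 + l/9 (J(l, g) = -4/9 + (l + g)/9 = -4/9 + (g + l)/9 = -4/9 + (g/9 + l/9) = -4/9 + g/9 + l/9)
(J(98, 154) - 1*(-25029)) - (-23064 + 16153) = ((-4/9 + (⅑)*154 + (⅑)*98) - 1*(-25029)) - (-23064 + 16153) = ((-4/9 + 154/9 + 98/9) + 25029) - 1*(-6911) = (248/9 + 25029) + 6911 = 225509/9 + 6911 = 287708/9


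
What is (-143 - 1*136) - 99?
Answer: -378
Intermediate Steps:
(-143 - 1*136) - 99 = (-143 - 136) - 99 = -279 - 99 = -378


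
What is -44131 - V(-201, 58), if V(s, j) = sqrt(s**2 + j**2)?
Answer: -44131 - sqrt(43765) ≈ -44340.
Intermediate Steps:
V(s, j) = sqrt(j**2 + s**2)
-44131 - V(-201, 58) = -44131 - sqrt(58**2 + (-201)**2) = -44131 - sqrt(3364 + 40401) = -44131 - sqrt(43765)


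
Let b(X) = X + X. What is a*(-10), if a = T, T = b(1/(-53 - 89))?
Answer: 10/71 ≈ 0.14085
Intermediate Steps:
b(X) = 2*X
T = -1/71 (T = 2/(-53 - 89) = 2/(-142) = 2*(-1/142) = -1/71 ≈ -0.014085)
a = -1/71 ≈ -0.014085
a*(-10) = -1/71*(-10) = 10/71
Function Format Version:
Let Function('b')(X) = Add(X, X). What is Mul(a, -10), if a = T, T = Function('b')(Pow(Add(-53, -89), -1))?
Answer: Rational(10, 71) ≈ 0.14085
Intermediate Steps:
Function('b')(X) = Mul(2, X)
T = Rational(-1, 71) (T = Mul(2, Pow(Add(-53, -89), -1)) = Mul(2, Pow(-142, -1)) = Mul(2, Rational(-1, 142)) = Rational(-1, 71) ≈ -0.014085)
a = Rational(-1, 71) ≈ -0.014085
Mul(a, -10) = Mul(Rational(-1, 71), -10) = Rational(10, 71)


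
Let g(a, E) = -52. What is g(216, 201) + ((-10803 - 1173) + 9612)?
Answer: -2416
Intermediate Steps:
g(216, 201) + ((-10803 - 1173) + 9612) = -52 + ((-10803 - 1173) + 9612) = -52 + (-11976 + 9612) = -52 - 2364 = -2416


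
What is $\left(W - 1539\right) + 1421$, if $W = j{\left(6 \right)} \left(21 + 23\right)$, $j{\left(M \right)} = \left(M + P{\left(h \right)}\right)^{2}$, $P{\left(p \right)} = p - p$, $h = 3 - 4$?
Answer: $1466$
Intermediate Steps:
$h = -1$ ($h = 3 - 4 = -1$)
$P{\left(p \right)} = 0$
$j{\left(M \right)} = M^{2}$ ($j{\left(M \right)} = \left(M + 0\right)^{2} = M^{2}$)
$W = 1584$ ($W = 6^{2} \left(21 + 23\right) = 36 \cdot 44 = 1584$)
$\left(W - 1539\right) + 1421 = \left(1584 - 1539\right) + 1421 = 45 + 1421 = 1466$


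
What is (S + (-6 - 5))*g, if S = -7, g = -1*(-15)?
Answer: -270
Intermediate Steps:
g = 15
(S + (-6 - 5))*g = (-7 + (-6 - 5))*15 = (-7 - 11)*15 = -18*15 = -270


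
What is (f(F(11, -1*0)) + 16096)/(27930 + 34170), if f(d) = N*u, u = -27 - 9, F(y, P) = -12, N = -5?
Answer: 4069/15525 ≈ 0.26209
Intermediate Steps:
u = -36
f(d) = 180 (f(d) = -5*(-36) = 180)
(f(F(11, -1*0)) + 16096)/(27930 + 34170) = (180 + 16096)/(27930 + 34170) = 16276/62100 = 16276*(1/62100) = 4069/15525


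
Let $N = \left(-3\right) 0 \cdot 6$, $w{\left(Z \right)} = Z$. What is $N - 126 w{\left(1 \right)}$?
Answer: $-126$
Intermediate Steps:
$N = 0$ ($N = 0 \cdot 6 = 0$)
$N - 126 w{\left(1 \right)} = 0 - 126 = -126$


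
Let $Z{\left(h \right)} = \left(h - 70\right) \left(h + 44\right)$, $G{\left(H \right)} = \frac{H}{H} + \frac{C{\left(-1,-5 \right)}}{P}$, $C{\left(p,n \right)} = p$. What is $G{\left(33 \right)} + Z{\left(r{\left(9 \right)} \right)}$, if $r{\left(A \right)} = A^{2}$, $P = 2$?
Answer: $\frac{2751}{2} \approx 1375.5$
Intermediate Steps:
$G{\left(H \right)} = \frac{1}{2}$ ($G{\left(H \right)} = \frac{H}{H} - \frac{1}{2} = 1 - \frac{1}{2} = \frac{1}{2}$)
$Z{\left(h \right)} = \left(-70 + h\right) \left(44 + h\right)$
$G{\left(33 \right)} + Z{\left(r{\left(9 \right)} \right)} = \frac{1}{2} - \left(3080 - 6561 + 2106\right) = \frac{1}{2} - \left(5186 - 6561\right) = \frac{1}{2} - -1375 = \frac{1}{2} + 1375 = \frac{2751}{2}$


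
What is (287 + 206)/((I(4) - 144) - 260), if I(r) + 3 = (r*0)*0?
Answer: -493/407 ≈ -1.2113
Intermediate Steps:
I(r) = -3 (I(r) = -3 + (r*0)*0 = -3 + 0*0 = -3 + 0 = -3)
(287 + 206)/((I(4) - 144) - 260) = (287 + 206)/((-3 - 144) - 260) = 493/(-147 - 260) = 493/(-407) = 493*(-1/407) = -493/407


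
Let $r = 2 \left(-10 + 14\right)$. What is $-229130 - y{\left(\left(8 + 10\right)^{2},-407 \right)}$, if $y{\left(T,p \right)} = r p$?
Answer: $-225874$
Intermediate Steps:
$r = 8$ ($r = 2 \cdot 4 = 8$)
$y{\left(T,p \right)} = 8 p$
$-229130 - y{\left(\left(8 + 10\right)^{2},-407 \right)} = -229130 - 8 \left(-407\right) = -229130 - -3256 = -229130 + 3256 = -225874$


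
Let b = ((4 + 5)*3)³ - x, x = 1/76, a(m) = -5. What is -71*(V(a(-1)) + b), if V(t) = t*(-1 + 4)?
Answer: -106128457/76 ≈ -1.3964e+6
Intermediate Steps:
V(t) = 3*t (V(t) = t*3 = 3*t)
x = 1/76 ≈ 0.013158
b = 1495907/76 (b = ((4 + 5)*3)³ - 1*1/76 = (9*3)³ - 1/76 = 27³ - 1/76 = 19683 - 1/76 = 1495907/76 ≈ 19683.)
-71*(V(a(-1)) + b) = -71*(3*(-5) + 1495907/76) = -71*(-15 + 1495907/76) = -71*1494767/76 = -106128457/76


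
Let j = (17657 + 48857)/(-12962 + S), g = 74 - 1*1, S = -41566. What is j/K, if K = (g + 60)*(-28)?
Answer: 4751/14504448 ≈ 0.00032755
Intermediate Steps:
g = 73 (g = 74 - 1 = 73)
K = -3724 (K = (73 + 60)*(-28) = 133*(-28) = -3724)
j = -33257/27264 (j = (17657 + 48857)/(-12962 - 41566) = 66514/(-54528) = 66514*(-1/54528) = -33257/27264 ≈ -1.2198)
j/K = -33257/27264/(-3724) = -33257/27264*(-1/3724) = 4751/14504448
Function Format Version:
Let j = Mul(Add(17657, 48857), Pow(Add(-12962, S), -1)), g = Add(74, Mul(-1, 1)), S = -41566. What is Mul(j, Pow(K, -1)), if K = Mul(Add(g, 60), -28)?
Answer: Rational(4751, 14504448) ≈ 0.00032755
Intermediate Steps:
g = 73 (g = Add(74, -1) = 73)
K = -3724 (K = Mul(Add(73, 60), -28) = Mul(133, -28) = -3724)
j = Rational(-33257, 27264) (j = Mul(Add(17657, 48857), Pow(Add(-12962, -41566), -1)) = Mul(66514, Pow(-54528, -1)) = Mul(66514, Rational(-1, 54528)) = Rational(-33257, 27264) ≈ -1.2198)
Mul(j, Pow(K, -1)) = Mul(Rational(-33257, 27264), Pow(-3724, -1)) = Mul(Rational(-33257, 27264), Rational(-1, 3724)) = Rational(4751, 14504448)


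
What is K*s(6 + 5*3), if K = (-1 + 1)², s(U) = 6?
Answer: 0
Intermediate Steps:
K = 0 (K = 0² = 0)
K*s(6 + 5*3) = 0*6 = 0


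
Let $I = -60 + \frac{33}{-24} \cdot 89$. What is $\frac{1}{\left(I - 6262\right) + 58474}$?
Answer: $\frac{8}{416237} \approx 1.922 \cdot 10^{-5}$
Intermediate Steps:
$I = - \frac{1459}{8}$ ($I = -60 + 33 \left(- \frac{1}{24}\right) 89 = -60 - \frac{979}{8} = - \frac{1459}{8} \approx -182.38$)
$\frac{1}{\left(I - 6262\right) + 58474} = \frac{1}{\left(- \frac{1459}{8} - 6262\right) + 58474} = \frac{1}{- \frac{51555}{8} + 58474} = \frac{1}{\frac{416237}{8}} = \frac{8}{416237}$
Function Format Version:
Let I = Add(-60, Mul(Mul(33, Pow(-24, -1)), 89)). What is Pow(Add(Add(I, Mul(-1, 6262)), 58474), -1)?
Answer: Rational(8, 416237) ≈ 1.9220e-5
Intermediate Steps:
I = Rational(-1459, 8) (I = Add(-60, Mul(Mul(33, Rational(-1, 24)), 89)) = Add(-60, Mul(Rational(-11, 8), 89)) = Add(-60, Rational(-979, 8)) = Rational(-1459, 8) ≈ -182.38)
Pow(Add(Add(I, Mul(-1, 6262)), 58474), -1) = Pow(Add(Add(Rational(-1459, 8), Mul(-1, 6262)), 58474), -1) = Pow(Add(Add(Rational(-1459, 8), -6262), 58474), -1) = Pow(Add(Rational(-51555, 8), 58474), -1) = Pow(Rational(416237, 8), -1) = Rational(8, 416237)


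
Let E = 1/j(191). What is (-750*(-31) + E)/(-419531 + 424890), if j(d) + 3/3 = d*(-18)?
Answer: 79956749/18429601 ≈ 4.3385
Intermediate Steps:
j(d) = -1 - 18*d (j(d) = -1 + d*(-18) = -1 - 18*d)
E = -1/3439 (E = 1/(-1 - 18*191) = 1/(-1 - 3438) = 1/(-3439) = -1/3439 ≈ -0.00029078)
(-750*(-31) + E)/(-419531 + 424890) = (-750*(-31) - 1/3439)/(-419531 + 424890) = (23250 - 1/3439)/5359 = (79956749/3439)*(1/5359) = 79956749/18429601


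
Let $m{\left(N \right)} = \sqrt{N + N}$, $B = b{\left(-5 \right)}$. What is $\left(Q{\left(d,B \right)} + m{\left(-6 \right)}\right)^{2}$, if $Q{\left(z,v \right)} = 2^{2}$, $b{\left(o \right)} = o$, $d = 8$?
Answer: $4 + 16 i \sqrt{3} \approx 4.0 + 27.713 i$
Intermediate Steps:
$B = -5$
$m{\left(N \right)} = \sqrt{2} \sqrt{N}$ ($m{\left(N \right)} = \sqrt{2 N} = \sqrt{2} \sqrt{N}$)
$Q{\left(z,v \right)} = 4$
$\left(Q{\left(d,B \right)} + m{\left(-6 \right)}\right)^{2} = \left(4 + \sqrt{2} \sqrt{-6}\right)^{2} = \left(4 + \sqrt{2} i \sqrt{6}\right)^{2} = \left(4 + 2 i \sqrt{3}\right)^{2}$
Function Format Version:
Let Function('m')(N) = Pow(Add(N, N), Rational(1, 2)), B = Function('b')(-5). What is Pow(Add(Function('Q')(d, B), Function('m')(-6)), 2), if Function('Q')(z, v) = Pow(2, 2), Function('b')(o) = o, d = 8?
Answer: Add(4, Mul(16, I, Pow(3, Rational(1, 2)))) ≈ Add(4.0000, Mul(27.713, I))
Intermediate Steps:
B = -5
Function('m')(N) = Mul(Pow(2, Rational(1, 2)), Pow(N, Rational(1, 2))) (Function('m')(N) = Pow(Mul(2, N), Rational(1, 2)) = Mul(Pow(2, Rational(1, 2)), Pow(N, Rational(1, 2))))
Function('Q')(z, v) = 4
Pow(Add(Function('Q')(d, B), Function('m')(-6)), 2) = Pow(Add(4, Mul(Pow(2, Rational(1, 2)), Pow(-6, Rational(1, 2)))), 2) = Pow(Add(4, Mul(Pow(2, Rational(1, 2)), Mul(I, Pow(6, Rational(1, 2))))), 2) = Pow(Add(4, Mul(2, I, Pow(3, Rational(1, 2)))), 2)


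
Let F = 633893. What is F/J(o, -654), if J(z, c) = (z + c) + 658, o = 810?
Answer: 633893/814 ≈ 778.74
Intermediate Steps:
J(z, c) = 658 + c + z (J(z, c) = (c + z) + 658 = 658 + c + z)
F/J(o, -654) = 633893/(658 - 654 + 810) = 633893/814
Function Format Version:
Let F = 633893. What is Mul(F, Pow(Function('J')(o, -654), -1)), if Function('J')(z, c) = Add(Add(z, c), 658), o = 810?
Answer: Rational(633893, 814) ≈ 778.74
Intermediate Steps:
Function('J')(z, c) = Add(658, c, z) (Function('J')(z, c) = Add(Add(c, z), 658) = Add(658, c, z))
Mul(F, Pow(Function('J')(o, -654), -1)) = Mul(633893, Pow(Add(658, -654, 810), -1)) = Mul(633893, Pow(814, -1)) = Mul(633893, Rational(1, 814)) = Rational(633893, 814)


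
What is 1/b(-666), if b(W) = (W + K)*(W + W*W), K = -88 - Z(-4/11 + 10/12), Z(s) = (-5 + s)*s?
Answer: -242/80585188775 ≈ -3.0030e-9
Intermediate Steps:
Z(s) = s*(-5 + s)
K = -374059/4356 (K = -88 - (-4/11 + 10/12)*(-5 + (-4/11 + 10/12)) = -88 - (-4*1/11 + 10*(1/12))*(-5 + (-4*1/11 + 10*(1/12))) = -88 - (-4/11 + 5/6)*(-5 + (-4/11 + 5/6)) = -88 - 31*(-5 + 31/66)/66 = -88 - 31*(-299)/(66*66) = -88 - 1*(-9269/4356) = -88 + 9269/4356 = -374059/4356 ≈ -85.872)
b(W) = (-374059/4356 + W)*(W + W**2) (b(W) = (W - 374059/4356)*(W + W*W) = (-374059/4356 + W)*(W + W**2))
1/b(-666) = 1/((1/4356)*(-666)*(-374059 - 369703*(-666) + 4356*(-666)**2)) = 1/((1/4356)*(-666)*(-374059 + 246222198 + 4356*443556)) = 1/((1/4356)*(-666)*(-374059 + 246222198 + 1932129936)) = 1/((1/4356)*(-666)*2177978075) = 1/(-80585188775/242) = -242/80585188775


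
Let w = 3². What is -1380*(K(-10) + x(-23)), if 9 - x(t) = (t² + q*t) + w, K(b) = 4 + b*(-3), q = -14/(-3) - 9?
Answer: 820640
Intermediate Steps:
w = 9
q = -13/3 (q = -14*(-⅓) - 9 = 14/3 - 9 = -13/3 ≈ -4.3333)
K(b) = 4 - 3*b
x(t) = -t² + 13*t/3 (x(t) = 9 - ((t² - 13*t/3) + 9) = 9 - (9 + t² - 13*t/3) = 9 + (-9 - t² + 13*t/3) = -t² + 13*t/3)
-1380*(K(-10) + x(-23)) = -1380*((4 - 3*(-10)) + (⅓)*(-23)*(13 - 3*(-23))) = -1380*((4 + 30) + (⅓)*(-23)*(13 + 69)) = -1380*(34 + (⅓)*(-23)*82) = -1380*(34 - 1886/3) = -1380*(-1784/3) = 820640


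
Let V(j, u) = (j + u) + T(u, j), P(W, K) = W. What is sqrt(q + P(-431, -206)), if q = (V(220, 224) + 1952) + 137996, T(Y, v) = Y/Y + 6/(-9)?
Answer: 2*sqrt(314913)/3 ≈ 374.11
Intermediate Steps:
T(Y, v) = 1/3 (T(Y, v) = 1 + 6*(-1/9) = 1 - 2/3 = 1/3)
V(j, u) = 1/3 + j + u (V(j, u) = (j + u) + 1/3 = 1/3 + j + u)
q = 421177/3 (q = ((1/3 + 220 + 224) + 1952) + 137996 = (1333/3 + 1952) + 137996 = 7189/3 + 137996 = 421177/3 ≈ 1.4039e+5)
sqrt(q + P(-431, -206)) = sqrt(421177/3 - 431) = sqrt(419884/3) = 2*sqrt(314913)/3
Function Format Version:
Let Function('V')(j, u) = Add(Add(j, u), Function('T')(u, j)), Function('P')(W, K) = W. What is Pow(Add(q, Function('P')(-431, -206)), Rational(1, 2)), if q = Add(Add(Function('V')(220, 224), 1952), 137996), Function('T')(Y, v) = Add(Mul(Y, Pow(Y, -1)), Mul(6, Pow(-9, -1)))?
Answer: Mul(Rational(2, 3), Pow(314913, Rational(1, 2))) ≈ 374.11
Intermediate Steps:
Function('T')(Y, v) = Rational(1, 3) (Function('T')(Y, v) = Add(1, Mul(6, Rational(-1, 9))) = Add(1, Rational(-2, 3)) = Rational(1, 3))
Function('V')(j, u) = Add(Rational(1, 3), j, u) (Function('V')(j, u) = Add(Add(j, u), Rational(1, 3)) = Add(Rational(1, 3), j, u))
q = Rational(421177, 3) (q = Add(Add(Add(Rational(1, 3), 220, 224), 1952), 137996) = Add(Add(Rational(1333, 3), 1952), 137996) = Add(Rational(7189, 3), 137996) = Rational(421177, 3) ≈ 1.4039e+5)
Pow(Add(q, Function('P')(-431, -206)), Rational(1, 2)) = Pow(Add(Rational(421177, 3), -431), Rational(1, 2)) = Pow(Rational(419884, 3), Rational(1, 2)) = Mul(Rational(2, 3), Pow(314913, Rational(1, 2)))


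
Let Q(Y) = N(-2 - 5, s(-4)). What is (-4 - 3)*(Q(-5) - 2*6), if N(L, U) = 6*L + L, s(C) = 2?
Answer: 427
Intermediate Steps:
N(L, U) = 7*L
Q(Y) = -49 (Q(Y) = 7*(-2 - 5) = 7*(-7) = -49)
(-4 - 3)*(Q(-5) - 2*6) = (-4 - 3)*(-49 - 2*6) = -7*(-49 - 12) = -7*(-61) = 427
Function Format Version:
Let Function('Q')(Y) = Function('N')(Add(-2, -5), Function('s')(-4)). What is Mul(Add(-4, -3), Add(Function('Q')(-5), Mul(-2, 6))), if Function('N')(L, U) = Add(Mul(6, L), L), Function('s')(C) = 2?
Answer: 427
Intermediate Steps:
Function('N')(L, U) = Mul(7, L)
Function('Q')(Y) = -49 (Function('Q')(Y) = Mul(7, Add(-2, -5)) = Mul(7, -7) = -49)
Mul(Add(-4, -3), Add(Function('Q')(-5), Mul(-2, 6))) = Mul(Add(-4, -3), Add(-49, Mul(-2, 6))) = Mul(-7, Add(-49, -12)) = Mul(-7, -61) = 427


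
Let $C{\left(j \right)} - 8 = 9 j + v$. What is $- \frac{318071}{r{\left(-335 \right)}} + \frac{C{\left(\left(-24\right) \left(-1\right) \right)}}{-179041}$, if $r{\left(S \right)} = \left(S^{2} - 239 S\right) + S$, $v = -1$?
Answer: $- \frac{56990555876}{34367815155} \approx -1.6583$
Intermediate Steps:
$r{\left(S \right)} = S^{2} - 238 S$
$C{\left(j \right)} = 7 + 9 j$ ($C{\left(j \right)} = 8 + \left(9 j - 1\right) = 8 + \left(-1 + 9 j\right) = 7 + 9 j$)
$- \frac{318071}{r{\left(-335 \right)}} + \frac{C{\left(\left(-24\right) \left(-1\right) \right)}}{-179041} = - \frac{318071}{\left(-335\right) \left(-238 - 335\right)} + \frac{7 + 9 \left(\left(-24\right) \left(-1\right)\right)}{-179041} = - \frac{318071}{\left(-335\right) \left(-573\right)} + \left(7 + 9 \cdot 24\right) \left(- \frac{1}{179041}\right) = - \frac{318071}{191955} + \left(7 + 216\right) \left(- \frac{1}{179041}\right) = \left(-318071\right) \frac{1}{191955} + 223 \left(- \frac{1}{179041}\right) = - \frac{318071}{191955} - \frac{223}{179041} = - \frac{56990555876}{34367815155}$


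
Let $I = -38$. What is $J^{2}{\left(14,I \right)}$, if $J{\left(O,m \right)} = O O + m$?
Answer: $24964$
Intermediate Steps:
$J{\left(O,m \right)} = m + O^{2}$ ($J{\left(O,m \right)} = O^{2} + m = m + O^{2}$)
$J^{2}{\left(14,I \right)} = \left(-38 + 14^{2}\right)^{2} = \left(-38 + 196\right)^{2} = 158^{2} = 24964$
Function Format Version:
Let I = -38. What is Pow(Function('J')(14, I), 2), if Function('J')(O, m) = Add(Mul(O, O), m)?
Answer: 24964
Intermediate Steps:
Function('J')(O, m) = Add(m, Pow(O, 2)) (Function('J')(O, m) = Add(Pow(O, 2), m) = Add(m, Pow(O, 2)))
Pow(Function('J')(14, I), 2) = Pow(Add(-38, Pow(14, 2)), 2) = Pow(Add(-38, 196), 2) = Pow(158, 2) = 24964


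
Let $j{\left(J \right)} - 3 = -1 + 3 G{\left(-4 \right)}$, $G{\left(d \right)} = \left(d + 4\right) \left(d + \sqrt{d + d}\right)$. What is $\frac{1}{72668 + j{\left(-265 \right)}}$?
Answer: $\frac{1}{72670} \approx 1.3761 \cdot 10^{-5}$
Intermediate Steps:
$G{\left(d \right)} = \left(4 + d\right) \left(d + \sqrt{2} \sqrt{d}\right)$ ($G{\left(d \right)} = \left(4 + d\right) \left(d + \sqrt{2 d}\right) = \left(4 + d\right) \left(d + \sqrt{2} \sqrt{d}\right)$)
$j{\left(J \right)} = 2$ ($j{\left(J \right)} = 3 - \left(1 - 3 \left(\left(-4\right)^{2} + 4 \left(-4\right) + \sqrt{2} \left(-4\right)^{\frac{3}{2}} + 4 \sqrt{2} \sqrt{-4}\right)\right) = 3 - \left(1 - 3 \left(16 - 16 + \sqrt{2} \left(- 8 i\right) + 4 \sqrt{2} \cdot 2 i\right)\right) = 3 - \left(1 - 3 \left(16 - 16 - 8 i \sqrt{2} + 8 i \sqrt{2}\right)\right) = 3 + \left(-1 + 3 \cdot 0\right) = 3 + \left(-1 + 0\right) = 3 - 1 = 2$)
$\frac{1}{72668 + j{\left(-265 \right)}} = \frac{1}{72668 + 2} = \frac{1}{72670}$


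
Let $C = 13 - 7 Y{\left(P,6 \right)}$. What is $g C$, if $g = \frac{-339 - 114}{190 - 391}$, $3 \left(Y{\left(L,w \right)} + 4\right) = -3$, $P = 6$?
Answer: $\frac{7248}{67} \approx 108.18$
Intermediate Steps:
$Y{\left(L,w \right)} = -5$ ($Y{\left(L,w \right)} = -4 + \frac{1}{3} \left(-3\right) = -4 - 1 = -5$)
$g = \frac{151}{67}$ ($g = - \frac{453}{-201} = \left(-453\right) \left(- \frac{1}{201}\right) = \frac{151}{67} \approx 2.2537$)
$C = 48$ ($C = 13 - -35 = 13 + 35 = 48$)
$g C = \frac{151}{67} \cdot 48 = \frac{7248}{67}$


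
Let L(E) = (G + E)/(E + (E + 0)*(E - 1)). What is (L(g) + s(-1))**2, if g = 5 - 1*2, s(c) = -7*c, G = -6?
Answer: 400/9 ≈ 44.444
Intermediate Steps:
g = 3 (g = 5 - 2 = 3)
L(E) = (-6 + E)/(E + E*(-1 + E)) (L(E) = (-6 + E)/(E + (E + 0)*(E - 1)) = (-6 + E)/(E + E*(-1 + E)))
(L(g) + s(-1))**2 = ((-6 + 3)/3**2 - 7*(-1))**2 = ((1/9)*(-3) + 7)**2 = (-1/3 + 7)**2 = (20/3)**2 = 400/9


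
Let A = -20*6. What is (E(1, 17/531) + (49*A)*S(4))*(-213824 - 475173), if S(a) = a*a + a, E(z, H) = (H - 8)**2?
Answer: 22833851310534283/281961 ≈ 8.0982e+10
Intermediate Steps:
E(z, H) = (-8 + H)**2
A = -120
S(a) = a + a**2 (S(a) = a**2 + a = a + a**2)
(E(1, 17/531) + (49*A)*S(4))*(-213824 - 475173) = ((-8 + 17/531)**2 + (49*(-120))*(4*(1 + 4)))*(-213824 - 475173) = ((-8 + 17*(1/531))**2 - 23520*5)*(-688997) = ((-8 + 17/531)**2 - 5880*20)*(-688997) = ((-4231/531)**2 - 117600)*(-688997) = (17901361/281961 - 117600)*(-688997) = -33140712239/281961*(-688997) = 22833851310534283/281961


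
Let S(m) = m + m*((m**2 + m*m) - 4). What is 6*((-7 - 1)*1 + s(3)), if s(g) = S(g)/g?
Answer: 42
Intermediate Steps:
S(m) = m + m*(-4 + 2*m**2) (S(m) = m + m*((m**2 + m**2) - 4) = m + m*(2*m**2 - 4) = m + m*(-4 + 2*m**2))
s(g) = -3 + 2*g**2 (s(g) = (g*(-3 + 2*g**2))/g = -3 + 2*g**2)
6*((-7 - 1)*1 + s(3)) = 6*((-7 - 1)*1 + (-3 + 2*3**2)) = 6*(-8*1 + (-3 + 2*9)) = 6*(-8 + (-3 + 18)) = 6*(-8 + 15) = 6*7 = 42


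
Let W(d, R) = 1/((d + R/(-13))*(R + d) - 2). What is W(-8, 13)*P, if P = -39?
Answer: 39/47 ≈ 0.82979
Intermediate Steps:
W(d, R) = 1/(-2 + (R + d)*(d - R/13)) (W(d, R) = 1/((d + R*(-1/13))*(R + d) - 2) = 1/((d - R/13)*(R + d) - 2) = 1/((R + d)*(d - R/13) - 2) = 1/(-2 + (R + d)*(d - R/13)))
W(-8, 13)*P = (13/(-26 - 1*13² + 13*(-8)² + 12*13*(-8)))*(-39) = (13/(-26 - 1*169 + 13*64 - 1248))*(-39) = (13/(-26 - 169 + 832 - 1248))*(-39) = (13/(-611))*(-39) = (13*(-1/611))*(-39) = -1/47*(-39) = 39/47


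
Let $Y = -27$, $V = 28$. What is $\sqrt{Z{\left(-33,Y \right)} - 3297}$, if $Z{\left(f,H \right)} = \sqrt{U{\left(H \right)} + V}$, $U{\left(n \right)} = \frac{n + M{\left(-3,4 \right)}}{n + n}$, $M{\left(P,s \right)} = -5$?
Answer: $\frac{\sqrt{-29673 + 2 \sqrt{579}}}{3} \approx 57.373 i$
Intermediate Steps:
$U{\left(n \right)} = \frac{-5 + n}{2 n}$ ($U{\left(n \right)} = \frac{n - 5}{n + n} = \frac{-5 + n}{2 n}$)
$Z{\left(f,H \right)} = \sqrt{28 + \frac{-5 + H}{2 H}}$ ($Z{\left(f,H \right)} = \sqrt{\frac{-5 + H}{2 H} + 28} = \sqrt{28 + \frac{-5 + H}{2 H}}$)
$\sqrt{Z{\left(-33,Y \right)} - 3297} = \sqrt{\frac{\sqrt{114 - \frac{10}{-27}}}{2} - 3297} = \sqrt{\frac{\sqrt{114 - - \frac{10}{27}}}{2} - 3297} = \sqrt{\frac{\sqrt{114 + \frac{10}{27}}}{2} - 3297} = \sqrt{\frac{\sqrt{\frac{3088}{27}}}{2} - 3297} = \sqrt{\frac{\frac{4}{9} \sqrt{579}}{2} - 3297} = \sqrt{\frac{2 \sqrt{579}}{9} - 3297} = \sqrt{-3297 + \frac{2 \sqrt{579}}{9}}$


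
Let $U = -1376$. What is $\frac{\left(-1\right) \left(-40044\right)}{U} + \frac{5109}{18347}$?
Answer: $- \frac{181914321}{6311368} \approx -28.823$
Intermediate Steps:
$\frac{\left(-1\right) \left(-40044\right)}{U} + \frac{5109}{18347} = \frac{\left(-1\right) \left(-40044\right)}{-1376} + \frac{5109}{18347} = 40044 \left(- \frac{1}{1376}\right) + 5109 \cdot \frac{1}{18347} = - \frac{10011}{344} + \frac{5109}{18347} = - \frac{181914321}{6311368}$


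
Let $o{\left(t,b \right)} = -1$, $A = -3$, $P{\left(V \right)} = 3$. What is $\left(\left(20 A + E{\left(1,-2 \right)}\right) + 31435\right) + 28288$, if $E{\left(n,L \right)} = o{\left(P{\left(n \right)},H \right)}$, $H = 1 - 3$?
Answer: $59662$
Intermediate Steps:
$H = -2$
$E{\left(n,L \right)} = -1$
$\left(\left(20 A + E{\left(1,-2 \right)}\right) + 31435\right) + 28288 = \left(\left(20 \left(-3\right) - 1\right) + 31435\right) + 28288 = \left(\left(-60 - 1\right) + 31435\right) + 28288 = \left(-61 + 31435\right) + 28288 = 31374 + 28288 = 59662$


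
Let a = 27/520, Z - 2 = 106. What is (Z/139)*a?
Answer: 729/18070 ≈ 0.040343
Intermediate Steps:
Z = 108 (Z = 2 + 106 = 108)
a = 27/520 (a = 27*(1/520) = 27/520 ≈ 0.051923)
(Z/139)*a = (108/139)*(27/520) = 729/18070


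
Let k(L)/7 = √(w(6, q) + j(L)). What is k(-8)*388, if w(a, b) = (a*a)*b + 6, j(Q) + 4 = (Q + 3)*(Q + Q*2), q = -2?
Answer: 13580*√2 ≈ 19205.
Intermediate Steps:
j(Q) = -4 + 3*Q*(3 + Q) (j(Q) = -4 + (Q + 3)*(Q + Q*2) = -4 + (3 + Q)*(Q + 2*Q) = -4 + (3 + Q)*(3*Q) = -4 + 3*Q*(3 + Q))
w(a, b) = 6 + b*a² (w(a, b) = a²*b + 6 = b*a² + 6 = 6 + b*a²)
k(L) = 7*√(-70 + 3*L² + 9*L) (k(L) = 7*√((6 - 2*6²) + (-4 + 3*L² + 9*L)) = 7*√((6 - 2*36) + (-4 + 3*L² + 9*L)) = 7*√((6 - 72) + (-4 + 3*L² + 9*L)) = 7*√(-66 + (-4 + 3*L² + 9*L)) = 7*√(-70 + 3*L² + 9*L))
k(-8)*388 = (7*√(-70 + 3*(-8)² + 9*(-8)))*388 = (7*√(-70 + 3*64 - 72))*388 = (7*√(-70 + 192 - 72))*388 = (7*√50)*388 = (7*(5*√2))*388 = (35*√2)*388 = 13580*√2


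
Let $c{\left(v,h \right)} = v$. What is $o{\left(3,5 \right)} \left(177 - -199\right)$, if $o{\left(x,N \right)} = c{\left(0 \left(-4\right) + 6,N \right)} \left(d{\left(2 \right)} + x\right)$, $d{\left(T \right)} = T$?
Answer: $11280$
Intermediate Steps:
$o{\left(x,N \right)} = 12 + 6 x$ ($o{\left(x,N \right)} = \left(0 \left(-4\right) + 6\right) \left(2 + x\right) = \left(0 + 6\right) \left(2 + x\right) = 6 \left(2 + x\right) = 12 + 6 x$)
$o{\left(3,5 \right)} \left(177 - -199\right) = \left(12 + 6 \cdot 3\right) \left(177 - -199\right) = \left(12 + 18\right) \left(177 + 199\right) = 30 \cdot 376 = 11280$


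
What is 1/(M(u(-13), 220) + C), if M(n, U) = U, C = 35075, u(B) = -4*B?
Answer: 1/35295 ≈ 2.8333e-5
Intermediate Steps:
1/(M(u(-13), 220) + C) = 1/(220 + 35075) = 1/35295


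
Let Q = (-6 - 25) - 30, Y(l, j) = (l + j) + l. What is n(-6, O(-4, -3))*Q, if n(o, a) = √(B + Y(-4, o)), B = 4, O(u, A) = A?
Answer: -61*I*√10 ≈ -192.9*I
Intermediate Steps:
Y(l, j) = j + 2*l (Y(l, j) = (j + l) + l = j + 2*l)
n(o, a) = √(-4 + o) (n(o, a) = √(4 + (o + 2*(-4))) = √(4 + (o - 8)) = √(4 + (-8 + o)) = √(-4 + o))
Q = -61 (Q = -31 - 30 = -61)
n(-6, O(-4, -3))*Q = √(-4 - 6)*(-61) = √(-10)*(-61) = (I*√10)*(-61) = -61*I*√10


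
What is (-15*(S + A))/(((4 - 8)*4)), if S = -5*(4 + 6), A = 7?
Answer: -645/16 ≈ -40.313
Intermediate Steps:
S = -50 (S = -5*10 = -50)
(-15*(S + A))/(((4 - 8)*4)) = (-15*(-50 + 7))/(((4 - 8)*4)) = (-15*(-43))/((-4*4)) = 645/(-16) = 645*(-1/16) = -645/16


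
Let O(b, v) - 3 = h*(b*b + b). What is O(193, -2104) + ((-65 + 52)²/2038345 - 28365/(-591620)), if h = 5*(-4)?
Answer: -180608340440885919/241185133780 ≈ -7.4884e+5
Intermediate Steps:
h = -20
O(b, v) = 3 - 20*b - 20*b² (O(b, v) = 3 - 20*(b*b + b) = 3 - 20*(b² + b) = 3 - 20*(b + b²) = 3 + (-20*b - 20*b²) = 3 - 20*b - 20*b²)
O(193, -2104) + ((-65 + 52)²/2038345 - 28365/(-591620)) = (3 - 20*193 - 20*193²) + ((-65 + 52)²/2038345 - 28365/(-591620)) = (3 - 3860 - 20*37249) + ((-13)²*(1/2038345) - 28365*(-1/591620)) = (3 - 3860 - 744980) + (169*(1/2038345) + 5673/118324) = -748837 + (169/2038345 + 5673/118324) = -748837 + 11583527941/241185133780 = -180608340440885919/241185133780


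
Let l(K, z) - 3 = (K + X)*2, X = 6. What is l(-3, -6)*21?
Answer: 189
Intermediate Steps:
l(K, z) = 15 + 2*K (l(K, z) = 3 + (K + 6)*2 = 3 + (6 + K)*2 = 3 + (12 + 2*K) = 15 + 2*K)
l(-3, -6)*21 = (15 + 2*(-3))*21 = (15 - 6)*21 = 9*21 = 189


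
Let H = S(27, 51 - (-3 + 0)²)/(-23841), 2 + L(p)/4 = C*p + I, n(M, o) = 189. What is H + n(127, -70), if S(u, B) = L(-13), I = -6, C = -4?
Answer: 4505773/23841 ≈ 188.99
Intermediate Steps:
L(p) = -32 - 16*p (L(p) = -8 + 4*(-4*p - 6) = -8 + 4*(-6 - 4*p) = -8 + (-24 - 16*p) = -32 - 16*p)
S(u, B) = 176 (S(u, B) = -32 - 16*(-13) = -32 + 208 = 176)
H = -176/23841 (H = 176/(-23841) = 176*(-1/23841) = -176/23841 ≈ -0.0073822)
H + n(127, -70) = -176/23841 + 189 = 4505773/23841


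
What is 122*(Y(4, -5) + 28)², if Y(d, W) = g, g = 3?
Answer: 117242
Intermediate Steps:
Y(d, W) = 3
122*(Y(4, -5) + 28)² = 122*(3 + 28)² = 122*31² = 122*961 = 117242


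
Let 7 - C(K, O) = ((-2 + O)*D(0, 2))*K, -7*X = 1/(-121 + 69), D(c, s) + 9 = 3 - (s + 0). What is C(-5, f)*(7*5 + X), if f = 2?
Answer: 12741/52 ≈ 245.02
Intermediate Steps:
D(c, s) = -6 - s (D(c, s) = -9 + (3 - (s + 0)) = -9 + (3 - s) = -6 - s)
X = 1/364 (X = -1/(7*(-121 + 69)) = -⅐/(-52) = -⅐*(-1/52) = 1/364 ≈ 0.0027473)
C(K, O) = 7 - K*(16 - 8*O) (C(K, O) = 7 - (-2 + O)*(-6 - 1*2)*K = 7 - (-2 + O)*(-6 - 2)*K = 7 - (-2 + O)*(-8)*K = 7 - (16 - 8*O)*K = 7 - K*(16 - 8*O))
C(-5, f)*(7*5 + X) = (7 - 16*(-5) + 8*(-5)*2)*(7*5 + 1/364) = (7 + 80 - 80)*(35 + 1/364) = 7*(12741/364) = 12741/52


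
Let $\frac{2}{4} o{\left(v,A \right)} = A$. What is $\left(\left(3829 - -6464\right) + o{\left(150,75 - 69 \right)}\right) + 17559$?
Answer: $27864$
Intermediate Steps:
$o{\left(v,A \right)} = 2 A$
$\left(\left(3829 - -6464\right) + o{\left(150,75 - 69 \right)}\right) + 17559 = \left(\left(3829 - -6464\right) + 2 \left(75 - 69\right)\right) + 17559 = \left(\left(3829 + 6464\right) + 2 \left(75 - 69\right)\right) + 17559 = \left(10293 + 2 \cdot 6\right) + 17559 = \left(10293 + 12\right) + 17559 = 10305 + 17559 = 27864$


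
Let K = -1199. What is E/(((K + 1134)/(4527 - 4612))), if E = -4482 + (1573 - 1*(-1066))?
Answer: -31331/13 ≈ -2410.1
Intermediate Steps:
E = -1843 (E = -4482 + (1573 + 1066) = -4482 + 2639 = -1843)
E/(((K + 1134)/(4527 - 4612))) = -1843*(4527 - 4612)/(-1199 + 1134) = -1843/((-65/(-85))) = -1843/((-65*(-1/85))) = -1843/13/17 = -1843*17/13 = -31331/13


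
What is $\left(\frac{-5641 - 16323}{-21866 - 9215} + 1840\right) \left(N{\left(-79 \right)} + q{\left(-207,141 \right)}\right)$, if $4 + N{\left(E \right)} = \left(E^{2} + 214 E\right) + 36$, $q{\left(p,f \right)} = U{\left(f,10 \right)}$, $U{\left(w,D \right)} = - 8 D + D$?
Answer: $- \frac{612329375812}{31081} \approx -1.9701 \cdot 10^{7}$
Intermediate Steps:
$U{\left(w,D \right)} = - 7 D$
$q{\left(p,f \right)} = -70$ ($q{\left(p,f \right)} = \left(-7\right) 10 = -70$)
$N{\left(E \right)} = 32 + E^{2} + 214 E$ ($N{\left(E \right)} = -4 + \left(\left(E^{2} + 214 E\right) + 36\right) = -4 + \left(36 + E^{2} + 214 E\right) = 32 + E^{2} + 214 E$)
$\left(\frac{-5641 - 16323}{-21866 - 9215} + 1840\right) \left(N{\left(-79 \right)} + q{\left(-207,141 \right)}\right) = \left(\frac{-5641 - 16323}{-21866 - 9215} + 1840\right) \left(\left(32 + \left(-79\right)^{2} + 214 \left(-79\right)\right) - 70\right) = \left(- \frac{21964}{-31081} + 1840\right) \left(\left(32 + 6241 - 16906\right) - 70\right) = \left(\left(-21964\right) \left(- \frac{1}{31081}\right) + 1840\right) \left(-10633 - 70\right) = \left(\frac{21964}{31081} + 1840\right) \left(-10703\right) = \frac{57211004}{31081} \left(-10703\right) = - \frac{612329375812}{31081}$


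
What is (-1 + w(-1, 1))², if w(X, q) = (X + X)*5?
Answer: 121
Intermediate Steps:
w(X, q) = 10*X (w(X, q) = (2*X)*5 = 10*X)
(-1 + w(-1, 1))² = (-1 + 10*(-1))² = (-1 - 10)² = (-11)² = 121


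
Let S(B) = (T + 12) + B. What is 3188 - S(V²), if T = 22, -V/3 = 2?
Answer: 3118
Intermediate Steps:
V = -6 (V = -3*2 = -6)
S(B) = 34 + B (S(B) = (22 + 12) + B = 34 + B)
3188 - S(V²) = 3188 - (34 + (-6)²) = 3188 - (34 + 36) = 3188 - 1*70 = 3188 - 70 = 3118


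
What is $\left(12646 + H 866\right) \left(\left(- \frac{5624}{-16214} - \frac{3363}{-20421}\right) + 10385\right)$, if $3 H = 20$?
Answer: $\frac{31669337512727768}{165553047} \approx 1.9129 \cdot 10^{8}$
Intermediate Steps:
$H = \frac{20}{3}$ ($H = \frac{1}{3} \cdot 20 = \frac{20}{3} \approx 6.6667$)
$\left(12646 + H 866\right) \left(\left(- \frac{5624}{-16214} - \frac{3363}{-20421}\right) + 10385\right) = \left(12646 + \frac{20}{3} \cdot 866\right) \left(\left(- \frac{5624}{-16214} - \frac{3363}{-20421}\right) + 10385\right) = \left(12646 + \frac{17320}{3}\right) \left(\left(\left(-5624\right) \left(- \frac{1}{16214}\right) - - \frac{1121}{6807}\right) + 10385\right) = \frac{55258 \left(\left(\frac{2812}{8107} + \frac{1121}{6807}\right) + 10385\right)}{3} = \frac{55258 \left(\frac{28229231}{55184349} + 10385\right)}{3} = \frac{55258}{3} \cdot \frac{573117693596}{55184349} = \frac{31669337512727768}{165553047}$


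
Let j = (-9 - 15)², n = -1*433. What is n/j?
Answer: -433/576 ≈ -0.75174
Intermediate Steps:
n = -433
j = 576 (j = (-24)² = 576)
n/j = -433/576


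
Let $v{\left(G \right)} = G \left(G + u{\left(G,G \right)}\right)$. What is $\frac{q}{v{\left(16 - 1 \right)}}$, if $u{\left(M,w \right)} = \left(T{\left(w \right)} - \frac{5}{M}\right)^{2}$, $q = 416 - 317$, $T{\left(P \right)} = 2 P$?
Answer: $\frac{297}{40280} \approx 0.0073734$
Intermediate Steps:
$q = 99$ ($q = 416 - 317 = 99$)
$u{\left(M,w \right)} = \left(- \frac{5}{M} + 2 w\right)^{2}$ ($u{\left(M,w \right)} = \left(2 w - \frac{5}{M}\right)^{2} = \left(- \frac{5}{M} + 2 w\right)^{2}$)
$v{\left(G \right)} = G \left(G + \frac{\left(-5 + 2 G^{2}\right)^{2}}{G^{2}}\right)$ ($v{\left(G \right)} = G \left(G + \frac{\left(-5 + 2 G G\right)^{2}}{G^{2}}\right) = G \left(G + \frac{\left(-5 + 2 G^{2}\right)^{2}}{G^{2}}\right)$)
$\frac{q}{v{\left(16 - 1 \right)}} = \frac{99}{\frac{1}{16 - 1} \left(\left(16 - 1\right)^{3} + \left(-5 + 2 \left(16 - 1\right)^{2}\right)^{2}\right)} = \frac{99}{\frac{1}{15} \left(15^{3} + \left(-5 + 2 \cdot 15^{2}\right)^{2}\right)} = \frac{99}{\frac{1}{15} \left(3375 + \left(-5 + 2 \cdot 225\right)^{2}\right)} = \frac{99}{\frac{1}{15} \left(3375 + \left(-5 + 450\right)^{2}\right)} = \frac{99}{\frac{1}{15} \left(3375 + 445^{2}\right)} = \frac{99}{\frac{1}{15} \left(3375 + 198025\right)} = \frac{99}{\frac{1}{15} \cdot 201400} = \frac{99}{\frac{40280}{3}} = 99 \cdot \frac{3}{40280} = \frac{297}{40280}$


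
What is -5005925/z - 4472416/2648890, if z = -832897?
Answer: 4767541402049/1103126267165 ≈ 4.3218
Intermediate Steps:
-5005925/z - 4472416/2648890 = -5005925/(-832897) - 4472416/2648890 = -5005925*(-1/832897) - 4472416*1/2648890 = 5005925/832897 - 2236208/1324445 = 4767541402049/1103126267165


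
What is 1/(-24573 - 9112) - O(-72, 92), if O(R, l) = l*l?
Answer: -285109841/33685 ≈ -8464.0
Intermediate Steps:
O(R, l) = l**2
1/(-24573 - 9112) - O(-72, 92) = 1/(-24573 - 9112) - 1*92**2 = 1/(-33685) - 1*8464 = -1/33685 - 8464 = -285109841/33685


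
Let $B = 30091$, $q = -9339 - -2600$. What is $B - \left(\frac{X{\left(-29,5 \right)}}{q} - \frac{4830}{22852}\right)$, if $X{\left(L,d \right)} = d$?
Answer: $\frac{2317017734889}{76999814} \approx 30091.0$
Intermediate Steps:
$q = -6739$ ($q = -9339 + 2600 = -6739$)
$B - \left(\frac{X{\left(-29,5 \right)}}{q} - \frac{4830}{22852}\right) = 30091 - \left(\frac{5}{-6739} - \frac{4830}{22852}\right) = 30091 - \left(5 \left(- \frac{1}{6739}\right) - \frac{2415}{11426}\right) = 30091 - \left(- \frac{5}{6739} - \frac{2415}{11426}\right) = 30091 - - \frac{16331815}{76999814} = 30091 + \frac{16331815}{76999814} = \frac{2317017734889}{76999814}$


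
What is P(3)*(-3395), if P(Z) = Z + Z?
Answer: -20370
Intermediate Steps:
P(Z) = 2*Z
P(3)*(-3395) = (2*3)*(-3395) = 6*(-3395) = -20370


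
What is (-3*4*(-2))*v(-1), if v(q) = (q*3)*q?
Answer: 72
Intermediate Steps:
v(q) = 3*q**2 (v(q) = (3*q)*q = 3*q**2)
(-3*4*(-2))*v(-1) = (-3*4*(-2))*(3*(-1)**2) = (-12*(-2))*(3*1) = 24*3 = 72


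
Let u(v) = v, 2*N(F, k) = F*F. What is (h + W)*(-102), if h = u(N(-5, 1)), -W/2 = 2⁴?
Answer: 1989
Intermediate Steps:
W = -32 (W = -2*2⁴ = -2*16 = -32)
N(F, k) = F²/2 (N(F, k) = (F*F)/2 = F²/2)
h = 25/2 (h = (½)*(-5)² = (½)*25 = 25/2 ≈ 12.500)
(h + W)*(-102) = (25/2 - 32)*(-102) = -39/2*(-102) = 1989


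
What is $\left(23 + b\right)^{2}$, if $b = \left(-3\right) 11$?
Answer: $100$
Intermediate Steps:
$b = -33$
$\left(23 + b\right)^{2} = \left(23 - 33\right)^{2} = \left(-10\right)^{2} = 100$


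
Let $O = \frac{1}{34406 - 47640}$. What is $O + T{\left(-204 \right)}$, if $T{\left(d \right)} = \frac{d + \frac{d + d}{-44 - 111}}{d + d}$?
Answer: $\frac{506123}{1025635} \approx 0.49347$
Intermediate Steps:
$T{\left(d \right)} = \frac{153}{310}$ ($T{\left(d \right)} = \frac{d + \frac{2 d}{-155}}{2 d} = \left(d + 2 d \left(- \frac{1}{155}\right)\right) \frac{1}{2 d} = \left(d - \frac{2 d}{155}\right) \frac{1}{2 d} = \frac{153 d}{155} \frac{1}{2 d} = \frac{153}{310}$)
$O = - \frac{1}{13234}$ ($O = \frac{1}{-13234} = - \frac{1}{13234} \approx -7.5563 \cdot 10^{-5}$)
$O + T{\left(-204 \right)} = - \frac{1}{13234} + \frac{153}{310} = \frac{506123}{1025635}$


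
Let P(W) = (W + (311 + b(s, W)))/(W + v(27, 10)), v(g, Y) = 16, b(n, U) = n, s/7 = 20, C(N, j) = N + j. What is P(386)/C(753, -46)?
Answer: 279/94738 ≈ 0.0029450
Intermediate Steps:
s = 140 (s = 7*20 = 140)
P(W) = (451 + W)/(16 + W) (P(W) = (W + (311 + 140))/(W + 16) = (W + 451)/(16 + W) = (451 + W)/(16 + W))
P(386)/C(753, -46) = ((451 + 386)/(16 + 386))/(753 - 46) = (837/402)/707 = ((1/402)*837)*(1/707) = (279/134)*(1/707) = 279/94738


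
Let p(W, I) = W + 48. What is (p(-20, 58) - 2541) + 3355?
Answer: 842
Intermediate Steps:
p(W, I) = 48 + W
(p(-20, 58) - 2541) + 3355 = ((48 - 20) - 2541) + 3355 = (28 - 2541) + 3355 = -2513 + 3355 = 842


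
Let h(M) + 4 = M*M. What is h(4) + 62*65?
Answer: 4042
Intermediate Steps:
h(M) = -4 + M² (h(M) = -4 + M*M = -4 + M²)
h(4) + 62*65 = (-4 + 4²) + 62*65 = (-4 + 16) + 4030 = 12 + 4030 = 4042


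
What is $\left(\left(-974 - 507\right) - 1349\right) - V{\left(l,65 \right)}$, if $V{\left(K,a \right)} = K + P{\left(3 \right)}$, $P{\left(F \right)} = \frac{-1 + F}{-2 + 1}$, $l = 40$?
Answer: $-2868$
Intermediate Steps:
$P{\left(F \right)} = 1 - F$ ($P{\left(F \right)} = \frac{-1 + F}{-1} = \left(-1 + F\right) \left(-1\right) = 1 - F$)
$V{\left(K,a \right)} = -2 + K$ ($V{\left(K,a \right)} = K + \left(1 - 3\right) = K - 2 = -2 + K$)
$\left(\left(-974 - 507\right) - 1349\right) - V{\left(l,65 \right)} = \left(\left(-974 - 507\right) - 1349\right) - \left(-2 + 40\right) = \left(-1481 - 1349\right) - 38 = -2830 - 38 = -2868$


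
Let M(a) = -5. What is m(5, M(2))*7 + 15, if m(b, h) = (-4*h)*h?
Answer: -685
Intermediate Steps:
m(b, h) = -4*h²
m(5, M(2))*7 + 15 = -4*(-5)²*7 + 15 = -4*25*7 + 15 = -100*7 + 15 = -700 + 15 = -685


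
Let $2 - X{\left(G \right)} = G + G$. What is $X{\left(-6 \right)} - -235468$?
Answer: $235482$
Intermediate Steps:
$X{\left(G \right)} = 2 - 2 G$ ($X{\left(G \right)} = 2 - \left(G + G\right) = 2 - 2 G$)
$X{\left(-6 \right)} - -235468 = \left(2 - -12\right) - -235468 = \left(2 + 12\right) + 235468 = 14 + 235468 = 235482$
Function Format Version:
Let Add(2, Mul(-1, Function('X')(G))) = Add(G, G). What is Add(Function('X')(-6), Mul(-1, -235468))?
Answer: 235482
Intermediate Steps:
Function('X')(G) = Add(2, Mul(-2, G)) (Function('X')(G) = Add(2, Mul(-1, Add(G, G))) = Add(2, Mul(-1, Mul(2, G))) = Add(2, Mul(-2, G)))
Add(Function('X')(-6), Mul(-1, -235468)) = Add(Add(2, Mul(-2, -6)), Mul(-1, -235468)) = Add(Add(2, 12), 235468) = Add(14, 235468) = 235482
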